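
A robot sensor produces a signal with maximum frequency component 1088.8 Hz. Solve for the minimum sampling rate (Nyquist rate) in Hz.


f_s,min = 2*f_max = 2*1088.8 = 2177.6000

2177.6000 Hz


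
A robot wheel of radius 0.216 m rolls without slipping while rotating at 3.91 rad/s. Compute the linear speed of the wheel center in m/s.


v = omega * r = 3.91 * 0.216 = 0.8446

0.8446 m/s


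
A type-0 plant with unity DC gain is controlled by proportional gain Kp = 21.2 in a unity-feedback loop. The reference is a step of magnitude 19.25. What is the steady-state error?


e_ss = R/(1 + Kp) = 19.25/(1 + 21.2) = 19.25/22.2000 = 0.8671

0.8671


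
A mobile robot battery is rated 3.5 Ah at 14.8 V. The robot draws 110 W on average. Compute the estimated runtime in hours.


E = 3.5*14.8 = 51.8000 Wh
t = E/P = 51.8000/110 = 0.4709

0.4709 hours


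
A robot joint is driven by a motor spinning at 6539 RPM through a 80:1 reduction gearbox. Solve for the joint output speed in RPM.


omega_joint = omega_motor / N = 6539 / 80 = 81.7375

81.7375 RPM


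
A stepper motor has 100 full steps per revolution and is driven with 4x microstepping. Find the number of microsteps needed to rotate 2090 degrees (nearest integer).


step_size = 360/(100*4) = 360/400 = 0.900000 deg
n = 2090/(360/400) = 2090*400/360 = 2322.2222 -> 2322

2322 steps


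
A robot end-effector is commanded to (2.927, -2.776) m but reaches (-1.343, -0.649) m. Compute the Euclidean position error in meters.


dx = -1.343 - (2.927) = -4.2700, dy = -0.649 - (-2.776) = 2.1270
err = sqrt(18.232900 + 4.524129) = 4.7704

4.7704 m


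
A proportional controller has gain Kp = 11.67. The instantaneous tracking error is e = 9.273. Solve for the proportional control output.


u_P = Kp * e = 11.67 * 9.273 = 108.2159

108.2159


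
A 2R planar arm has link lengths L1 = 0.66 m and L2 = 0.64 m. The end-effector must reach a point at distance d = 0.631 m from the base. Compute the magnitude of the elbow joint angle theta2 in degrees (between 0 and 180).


cos(th2) = (d^2 - L1^2 - L2^2)/(2*L1*L2) = (0.631^2 - 0.66^2 - 0.64^2)/(2*0.66*0.64) = -0.52916548
th2 = acos(-0.52916548) = 121.9491 deg

121.9491 degrees


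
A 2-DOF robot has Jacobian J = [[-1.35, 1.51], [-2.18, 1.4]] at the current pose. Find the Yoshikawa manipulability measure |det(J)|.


det(J) = -1.35*1.4 - (1.51)*(-2.18) = 1.4018
|det(J)| = 1.4018

1.4018


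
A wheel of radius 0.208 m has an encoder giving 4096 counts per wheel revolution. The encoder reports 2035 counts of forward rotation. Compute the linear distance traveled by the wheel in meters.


revs = 2035/4096 = 0.496826
d = revs * 2*pi*r = 0.496826 * 2*pi*0.208 = 0.6493

0.6493 m


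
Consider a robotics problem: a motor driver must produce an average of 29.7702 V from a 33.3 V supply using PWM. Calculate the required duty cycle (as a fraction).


D = V_avg/V_supply = 29.7702/33.3 = 0.8940

0.8940


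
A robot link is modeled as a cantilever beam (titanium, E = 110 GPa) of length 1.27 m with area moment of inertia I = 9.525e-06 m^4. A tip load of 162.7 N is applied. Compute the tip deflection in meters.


delta = F*L^3/(3*E*I) = 162.7*1.27^3/(3*1.100e+11*9.525e-06)
      = 333.2719141/3143250 = 1.0603e-04

1.0603e-04 m


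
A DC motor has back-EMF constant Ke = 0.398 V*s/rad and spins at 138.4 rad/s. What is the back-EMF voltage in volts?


V_emf = Ke * omega = 0.398*138.4 = 55.0832

55.0832 V


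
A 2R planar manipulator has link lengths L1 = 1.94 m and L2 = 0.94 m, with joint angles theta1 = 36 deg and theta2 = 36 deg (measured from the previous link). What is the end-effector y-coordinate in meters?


y = L1*sin(th1) + L2*sin(th1+th2) = 1.94*sin(36 deg) + 0.94*sin(72 deg) = 2.0343

2.0343 m


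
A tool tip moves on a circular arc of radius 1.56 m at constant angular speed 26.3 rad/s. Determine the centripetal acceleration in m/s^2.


a_c = omega^2 * r = 26.3^2 * 1.56 = 1079.0364

1079.0364 m/s^2


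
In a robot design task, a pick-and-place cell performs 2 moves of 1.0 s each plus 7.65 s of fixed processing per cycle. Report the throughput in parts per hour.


T_cycle = 2*1.0 + 7.65 = 9.6500 s
rate = 3600/T = 373.0570

373.0570 parts/hour


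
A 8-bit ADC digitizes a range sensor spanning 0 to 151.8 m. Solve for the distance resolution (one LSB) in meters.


res = range / 2^n = 151.8/2^8 = 151.8/256 = 0.5930

0.5930 m


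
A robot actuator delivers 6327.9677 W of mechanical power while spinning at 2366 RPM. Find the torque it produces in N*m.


omega = 2366 * 2*pi/60 = 247.766941 rad/s
tau = P / omega = 6327.9677 / 247.766941 = 25.5400

25.5400 N*m


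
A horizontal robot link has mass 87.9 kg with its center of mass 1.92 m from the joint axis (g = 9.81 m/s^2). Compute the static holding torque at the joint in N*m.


tau = m*g*L = 87.9 * 9.81 * 1.92 = 1655.6141

1655.6141 N*m


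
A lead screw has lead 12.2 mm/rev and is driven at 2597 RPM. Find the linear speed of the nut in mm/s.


v = lead * (RPM/60) = 12.2*2597/60 = 528.0567

528.0567 mm/s


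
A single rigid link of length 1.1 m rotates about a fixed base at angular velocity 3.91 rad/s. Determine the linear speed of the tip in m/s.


v = L*omega = 1.1 * 3.91 = 4.3010

4.3010 m/s


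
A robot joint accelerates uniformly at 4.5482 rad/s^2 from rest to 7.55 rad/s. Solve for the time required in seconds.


t = delta_omega / alpha = 7.55 / 4.5482 = 1.6600

1.6600 s


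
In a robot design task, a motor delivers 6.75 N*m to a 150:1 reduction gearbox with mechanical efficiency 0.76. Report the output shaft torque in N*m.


tau_out = tau_in * N * eta = 6.75 * 150 * 0.76 = 769.5000

769.5000 N*m


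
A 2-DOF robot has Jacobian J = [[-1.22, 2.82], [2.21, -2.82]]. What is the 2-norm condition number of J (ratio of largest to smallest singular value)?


JJ^T eigenvalues: trace(JJ^T) = 22.2773, det(JJ^T) = det(J)^2 = 7.79414724
s_max^2 = (22.2773 + sqrt(465.10150633))/2 = 21.92175607
s_min^2 = (22.2773 - sqrt(465.10150633))/2 = 0.35554393
kappa = s_max/s_min = sqrt(21.92175607/0.35554393) = 7.8522

7.8522


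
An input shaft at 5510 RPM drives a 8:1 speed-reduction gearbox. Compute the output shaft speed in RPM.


omega_out = omega_in / N = 5510 / 8 = 688.7500

688.7500 RPM


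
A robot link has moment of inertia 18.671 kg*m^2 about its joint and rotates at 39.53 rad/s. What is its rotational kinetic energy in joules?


KE = (1/2)*I*omega^2 = 0.5*18.671*39.53^2 = 14587.8474

14587.8474 J


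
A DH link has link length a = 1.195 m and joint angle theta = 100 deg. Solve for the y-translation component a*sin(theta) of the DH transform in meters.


a*sin(theta) = 1.195*sin(100 deg) = 1.1768

1.1768 m


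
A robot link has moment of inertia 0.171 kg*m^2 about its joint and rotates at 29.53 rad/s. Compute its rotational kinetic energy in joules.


KE = (1/2)*I*omega^2 = 0.5*0.171*29.53^2 = 74.5578

74.5578 J


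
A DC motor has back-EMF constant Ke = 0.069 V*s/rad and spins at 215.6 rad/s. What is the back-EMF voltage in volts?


V_emf = Ke * omega = 0.069*215.6 = 14.8764

14.8764 V


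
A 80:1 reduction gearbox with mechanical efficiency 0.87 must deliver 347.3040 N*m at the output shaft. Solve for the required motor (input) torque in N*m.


tau_in = tau_out / (N * eta) = 347.3040 / (80 * 0.87) = 4.9900

4.9900 N*m


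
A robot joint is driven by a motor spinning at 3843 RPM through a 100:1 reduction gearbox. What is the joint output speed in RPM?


omega_joint = omega_motor / N = 3843 / 100 = 38.4300

38.4300 RPM


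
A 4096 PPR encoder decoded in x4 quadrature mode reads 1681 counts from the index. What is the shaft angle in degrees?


angle = counts * 360 / (PPR*4) = 1681 * 360 / 16384 = 36.9360

36.9360 degrees


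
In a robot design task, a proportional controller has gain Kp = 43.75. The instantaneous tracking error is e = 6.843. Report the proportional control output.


u_P = Kp * e = 43.75 * 6.843 = 299.3813

299.3813


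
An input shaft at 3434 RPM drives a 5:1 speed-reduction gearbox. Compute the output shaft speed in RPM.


omega_out = omega_in / N = 3434 / 5 = 686.8000

686.8000 RPM


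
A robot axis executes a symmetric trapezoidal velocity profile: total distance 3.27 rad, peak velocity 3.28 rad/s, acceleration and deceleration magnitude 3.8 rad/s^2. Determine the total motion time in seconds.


t_acc = v/a = 3.28/3.8 = 0.863158 s
d_acc = v^2/(2a) = 1.415579 rad (each ramp)
d_cruise = 3.27 - 2*1.415579 = 0.438842 rad
t_cruise = 0.438842/3.28 = 0.133793 s
t_total = 2*0.863158 + 0.133793 = 1.8601

1.8601 s


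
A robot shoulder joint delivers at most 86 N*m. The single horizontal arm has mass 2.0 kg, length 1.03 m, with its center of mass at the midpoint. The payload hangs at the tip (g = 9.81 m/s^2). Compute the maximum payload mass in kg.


tau_arm = m_arm*g*(L/2) = 2.0*9.81*1.03/2 = 10.1043 N*m
tau_payload = tau_max - tau_arm = 86 - 10.1043 = 75.8957
m_payload = tau_payload / (g*L) = 75.8957 / (9.81*1.03) = 7.5112

7.5112 kg


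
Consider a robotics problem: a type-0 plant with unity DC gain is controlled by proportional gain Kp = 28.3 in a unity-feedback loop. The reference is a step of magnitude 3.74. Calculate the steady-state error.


e_ss = R/(1 + Kp) = 3.74/(1 + 28.3) = 3.74/29.3000 = 0.1276

0.1276


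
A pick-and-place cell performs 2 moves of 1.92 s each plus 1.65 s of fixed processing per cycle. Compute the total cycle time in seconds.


T = 2*1.92 + 1.65 = 5.4900

5.4900 s


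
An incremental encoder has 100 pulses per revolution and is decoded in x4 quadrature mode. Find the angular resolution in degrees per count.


resolution = 360 / (PPR * 4) = 360 / 400 = 0.9000

0.9000 degrees


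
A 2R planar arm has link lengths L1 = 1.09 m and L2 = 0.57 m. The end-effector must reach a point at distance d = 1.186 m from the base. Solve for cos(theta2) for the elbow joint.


cos(th2) = (d^2 - L1^2 - L2^2)/(2*L1*L2) = (1.186^2 - 1.09^2 - 0.57^2)/(2*1.09*0.57) = -0.0856

-0.0856


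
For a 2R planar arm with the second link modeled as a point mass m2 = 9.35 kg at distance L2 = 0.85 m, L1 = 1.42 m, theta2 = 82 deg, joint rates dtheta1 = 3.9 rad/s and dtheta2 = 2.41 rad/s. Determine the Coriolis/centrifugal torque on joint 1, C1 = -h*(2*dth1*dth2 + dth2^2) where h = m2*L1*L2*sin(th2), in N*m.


h = m2*L1*L2*sin(th2) = 9.35*1.42*0.85*sin(82 deg) = 11.175621
C1 = -h*(2*3.9*2.41 + 2.41^2) = -11.175621*24.6061 = -274.9884

-274.9884 N*m


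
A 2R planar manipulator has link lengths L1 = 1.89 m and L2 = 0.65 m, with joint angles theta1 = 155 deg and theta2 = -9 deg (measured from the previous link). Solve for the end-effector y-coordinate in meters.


y = L1*sin(th1) + L2*sin(th1+th2) = 1.89*sin(155 deg) + 0.65*sin(146 deg) = 1.1622

1.1622 m


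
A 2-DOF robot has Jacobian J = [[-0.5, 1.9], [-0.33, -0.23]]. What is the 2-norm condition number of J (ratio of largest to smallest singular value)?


JJ^T eigenvalues: trace(JJ^T) = 4.0218, det(JJ^T) = det(J)^2 = 0.55056400
s_max^2 = (4.0218 + sqrt(13.97261924))/2 = 3.87989834
s_min^2 = (4.0218 - sqrt(13.97261924))/2 = 0.14190166
kappa = s_max/s_min = sqrt(3.87989834/0.14190166) = 5.2290

5.2290


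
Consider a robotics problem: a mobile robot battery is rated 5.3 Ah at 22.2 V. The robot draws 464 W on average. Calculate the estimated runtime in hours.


E = 5.3*22.2 = 117.6600 Wh
t = E/P = 117.6600/464 = 0.2536

0.2536 hours


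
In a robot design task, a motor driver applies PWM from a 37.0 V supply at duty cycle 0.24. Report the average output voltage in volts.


V_avg = V_supply * D = 37.0*0.24 = 8.8800

8.8800 V


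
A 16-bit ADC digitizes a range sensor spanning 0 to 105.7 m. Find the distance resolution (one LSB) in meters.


res = range / 2^n = 105.7/2^16 = 105.7/65536 = 0.0016

0.0016 m


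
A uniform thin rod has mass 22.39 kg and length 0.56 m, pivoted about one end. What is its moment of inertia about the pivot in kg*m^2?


I = (1/3)*m*L^2 = (1/3)*22.39*0.56^2 = 2.3405

2.3405 kg*m^2


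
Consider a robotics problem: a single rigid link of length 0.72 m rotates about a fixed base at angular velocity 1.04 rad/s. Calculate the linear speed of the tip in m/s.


v = L*omega = 0.72 * 1.04 = 0.7488

0.7488 m/s


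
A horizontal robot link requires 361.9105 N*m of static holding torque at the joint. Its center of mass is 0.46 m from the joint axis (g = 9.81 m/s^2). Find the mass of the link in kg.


m = tau / (g*L) = 361.9105 / (9.81 * 0.46) = 80.2000

80.2000 kg


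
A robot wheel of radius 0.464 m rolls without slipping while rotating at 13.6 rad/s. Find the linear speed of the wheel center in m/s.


v = omega * r = 13.6 * 0.464 = 6.3104

6.3104 m/s


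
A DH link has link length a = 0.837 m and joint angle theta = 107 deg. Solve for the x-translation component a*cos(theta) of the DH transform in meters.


a*cos(theta) = 0.837*cos(107 deg) = -0.2447

-0.2447 m


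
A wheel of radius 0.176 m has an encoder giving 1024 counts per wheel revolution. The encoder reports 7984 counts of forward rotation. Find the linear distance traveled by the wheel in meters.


revs = 7984/1024 = 7.796875
d = revs * 2*pi*r = 7.796875 * 2*pi*0.176 = 8.6221

8.6221 m


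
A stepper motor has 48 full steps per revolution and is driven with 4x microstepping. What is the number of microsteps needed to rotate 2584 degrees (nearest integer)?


step_size = 360/(48*4) = 360/192 = 1.875000 deg
n = 2584/(360/192) = 2584*192/360 = 1378.1333 -> 1378

1378 steps


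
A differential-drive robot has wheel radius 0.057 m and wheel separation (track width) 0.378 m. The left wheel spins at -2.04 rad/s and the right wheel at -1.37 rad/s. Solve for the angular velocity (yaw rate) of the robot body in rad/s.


omega = r*(wR - wL)/L = 0.057*(-1.37 - (-2.04))/0.378 = 0.1010

0.1010 rad/s


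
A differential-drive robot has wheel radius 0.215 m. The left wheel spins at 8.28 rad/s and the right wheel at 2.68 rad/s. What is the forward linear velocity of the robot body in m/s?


v = r*(wR + wL)/2 = 0.215*(2.68 + 8.28)/2 = 1.1782

1.1782 m/s


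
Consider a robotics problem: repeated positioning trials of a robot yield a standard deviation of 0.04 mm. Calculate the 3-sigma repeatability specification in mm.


repeatability = 3*sigma = 3*0.04 = 0.1200

0.1200 mm


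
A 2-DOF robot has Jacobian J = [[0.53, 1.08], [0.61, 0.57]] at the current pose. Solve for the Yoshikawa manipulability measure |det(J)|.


det(J) = 0.53*0.57 - (1.08)*(0.61) = -0.3567
|det(J)| = 0.3567

0.3567


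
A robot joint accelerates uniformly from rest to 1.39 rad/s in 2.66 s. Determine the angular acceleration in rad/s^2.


alpha = delta_omega / t = 1.39 / 2.66 = 0.5226

0.5226 rad/s^2


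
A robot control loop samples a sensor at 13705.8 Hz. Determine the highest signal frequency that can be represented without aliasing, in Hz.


f_max = f_s/2 = 13705.8/2 = 6852.9000

6852.9000 Hz


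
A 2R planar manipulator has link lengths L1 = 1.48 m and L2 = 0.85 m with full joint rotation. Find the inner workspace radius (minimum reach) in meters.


r_min = |L1 - L2| = |1.48 - 0.85| = 0.6300

0.6300 m


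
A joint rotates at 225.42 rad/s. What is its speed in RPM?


RPM = 225.42 * 60/(2*pi) = 2152.6024

2152.6024 RPM


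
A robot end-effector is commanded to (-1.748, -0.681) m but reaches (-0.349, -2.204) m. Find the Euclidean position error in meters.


dx = -0.349 - (-1.748) = 1.3990, dy = -2.204 - (-0.681) = -1.5230
err = sqrt(1.957201 + 2.319529) = 2.0680

2.0680 m


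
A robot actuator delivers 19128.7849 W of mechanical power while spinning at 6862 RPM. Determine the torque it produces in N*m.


omega = 6862 * 2*pi/60 = 718.586960 rad/s
tau = P / omega = 19128.7849 / 718.586960 = 26.6200

26.6200 N*m


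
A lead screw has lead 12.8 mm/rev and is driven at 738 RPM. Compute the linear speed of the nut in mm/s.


v = lead * (RPM/60) = 12.8*738/60 = 157.4400

157.4400 mm/s


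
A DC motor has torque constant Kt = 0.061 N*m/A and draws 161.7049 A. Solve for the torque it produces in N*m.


tau = Kt * I = 0.061*161.7049 = 9.8640

9.8640 N*m


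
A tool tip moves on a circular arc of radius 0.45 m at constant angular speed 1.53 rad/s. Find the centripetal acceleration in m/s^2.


a_c = omega^2 * r = 1.53^2 * 0.45 = 1.0534

1.0534 m/s^2


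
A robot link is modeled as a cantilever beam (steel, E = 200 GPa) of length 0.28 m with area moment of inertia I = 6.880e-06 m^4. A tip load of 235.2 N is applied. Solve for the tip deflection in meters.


delta = F*L^3/(3*E*I) = 235.2*0.28^3/(3*2.000e+11*6.880e-06)
      = 5.1631104/4128000 = 1.2508e-06

1.2508e-06 m


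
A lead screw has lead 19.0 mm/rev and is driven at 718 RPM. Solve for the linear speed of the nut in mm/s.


v = lead * (RPM/60) = 19.0*718/60 = 227.3667

227.3667 mm/s


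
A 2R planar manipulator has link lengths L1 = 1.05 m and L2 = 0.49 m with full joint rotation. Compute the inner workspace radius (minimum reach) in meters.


r_min = |L1 - L2| = |1.05 - 0.49| = 0.5600

0.5600 m


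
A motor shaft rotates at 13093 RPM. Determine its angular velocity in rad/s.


omega = 13093 * 2*pi/60 = 1371.0958

1371.0958 rad/s


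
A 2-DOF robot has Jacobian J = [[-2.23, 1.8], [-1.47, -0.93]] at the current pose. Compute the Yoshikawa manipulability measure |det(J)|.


det(J) = -2.23*-0.93 - (1.8)*(-1.47) = 4.7199
|det(J)| = 4.7199

4.7199


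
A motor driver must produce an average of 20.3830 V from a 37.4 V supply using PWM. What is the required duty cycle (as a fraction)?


D = V_avg/V_supply = 20.3830/37.4 = 0.5450

0.5450


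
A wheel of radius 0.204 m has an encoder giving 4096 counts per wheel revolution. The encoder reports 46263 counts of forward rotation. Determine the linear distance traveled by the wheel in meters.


revs = 46263/4096 = 11.294678
d = revs * 2*pi*r = 11.294678 * 2*pi*0.204 = 14.4772

14.4772 m


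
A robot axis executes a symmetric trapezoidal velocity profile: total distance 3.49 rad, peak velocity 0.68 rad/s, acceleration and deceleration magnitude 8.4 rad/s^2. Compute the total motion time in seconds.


t_acc = v/a = 0.68/8.4 = 0.080952 s
d_acc = v^2/(2a) = 0.027524 rad (each ramp)
d_cruise = 3.49 - 2*0.027524 = 3.434952 rad
t_cruise = 3.434952/0.68 = 5.051400 s
t_total = 2*0.080952 + 5.051400 = 5.2133

5.2133 s


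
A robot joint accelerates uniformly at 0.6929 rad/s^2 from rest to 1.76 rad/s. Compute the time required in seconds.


t = delta_omega / alpha = 1.76 / 0.6929 = 2.5400

2.5400 s


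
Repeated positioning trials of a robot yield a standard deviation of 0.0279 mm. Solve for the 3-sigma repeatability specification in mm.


repeatability = 3*sigma = 3*0.0279 = 0.0837

0.0837 mm


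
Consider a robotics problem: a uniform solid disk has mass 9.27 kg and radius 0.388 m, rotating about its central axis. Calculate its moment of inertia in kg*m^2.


I = (1/2)*m*R^2 = 0.5*9.27*0.388^2 = 0.6978

0.6978 kg*m^2


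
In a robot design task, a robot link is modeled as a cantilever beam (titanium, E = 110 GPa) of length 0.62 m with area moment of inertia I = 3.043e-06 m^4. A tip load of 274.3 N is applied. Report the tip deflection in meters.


delta = F*L^3/(3*E*I) = 274.3*0.62^3/(3*1.100e+11*3.043e-06)
      = 65.3733704/1004190 = 6.5101e-05

6.5101e-05 m


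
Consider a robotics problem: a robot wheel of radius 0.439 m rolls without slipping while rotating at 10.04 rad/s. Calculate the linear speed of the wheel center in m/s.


v = omega * r = 10.04 * 0.439 = 4.4076

4.4076 m/s


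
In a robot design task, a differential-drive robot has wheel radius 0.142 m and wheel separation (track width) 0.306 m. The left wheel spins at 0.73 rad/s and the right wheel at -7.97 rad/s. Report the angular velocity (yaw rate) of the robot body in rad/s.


omega = r*(wR - wL)/L = 0.142*(-7.97 - (0.73))/0.306 = -4.0373

-4.0373 rad/s


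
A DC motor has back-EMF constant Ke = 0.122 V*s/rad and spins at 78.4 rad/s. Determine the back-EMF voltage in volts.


V_emf = Ke * omega = 0.122*78.4 = 9.5648

9.5648 V


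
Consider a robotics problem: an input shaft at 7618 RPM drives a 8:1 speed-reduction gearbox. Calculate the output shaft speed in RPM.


omega_out = omega_in / N = 7618 / 8 = 952.2500

952.2500 RPM


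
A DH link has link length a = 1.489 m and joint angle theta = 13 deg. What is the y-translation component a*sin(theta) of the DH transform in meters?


a*sin(theta) = 1.489*sin(13 deg) = 0.3350

0.3350 m


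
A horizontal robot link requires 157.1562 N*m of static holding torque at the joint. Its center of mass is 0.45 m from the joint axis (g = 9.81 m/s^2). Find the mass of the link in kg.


m = tau / (g*L) = 157.1562 / (9.81 * 0.45) = 35.6000

35.6000 kg


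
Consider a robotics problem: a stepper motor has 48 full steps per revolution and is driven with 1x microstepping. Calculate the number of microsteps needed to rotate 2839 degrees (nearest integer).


step_size = 360/(48*1) = 360/48 = 7.500000 deg
n = 2839/(360/48) = 2839*48/360 = 378.5333 -> 379

379 steps


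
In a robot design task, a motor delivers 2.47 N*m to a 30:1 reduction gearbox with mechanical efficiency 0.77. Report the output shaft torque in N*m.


tau_out = tau_in * N * eta = 2.47 * 30 * 0.77 = 57.0570

57.0570 N*m


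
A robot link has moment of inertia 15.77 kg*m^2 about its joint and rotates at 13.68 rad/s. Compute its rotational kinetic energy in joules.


KE = (1/2)*I*omega^2 = 0.5*15.77*13.68^2 = 1475.6178

1475.6178 J


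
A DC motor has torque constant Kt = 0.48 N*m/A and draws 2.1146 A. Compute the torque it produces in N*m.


tau = Kt * I = 0.48*2.1146 = 1.0150

1.0150 N*m


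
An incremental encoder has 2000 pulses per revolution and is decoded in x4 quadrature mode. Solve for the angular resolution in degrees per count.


resolution = 360 / (PPR * 4) = 360 / 8000 = 0.0450

0.0450 degrees


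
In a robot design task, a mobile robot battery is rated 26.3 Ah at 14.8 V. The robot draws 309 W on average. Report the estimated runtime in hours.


E = 26.3*14.8 = 389.2400 Wh
t = E/P = 389.2400/309 = 1.2597

1.2597 hours


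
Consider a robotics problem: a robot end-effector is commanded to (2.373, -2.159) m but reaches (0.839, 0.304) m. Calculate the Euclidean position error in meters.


dx = 0.839 - (2.373) = -1.5340, dy = 0.304 - (-2.159) = 2.4630
err = sqrt(2.353156 + 6.066369) = 2.9016

2.9016 m


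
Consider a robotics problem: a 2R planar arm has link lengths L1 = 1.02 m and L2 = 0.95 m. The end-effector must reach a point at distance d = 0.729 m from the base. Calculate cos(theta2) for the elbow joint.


cos(th2) = (d^2 - L1^2 - L2^2)/(2*L1*L2) = (0.729^2 - 1.02^2 - 0.95^2)/(2*1.02*0.95) = -0.7283

-0.7283


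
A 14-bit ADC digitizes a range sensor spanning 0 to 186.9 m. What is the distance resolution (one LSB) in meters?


res = range / 2^n = 186.9/2^14 = 186.9/16384 = 0.0114

0.0114 m


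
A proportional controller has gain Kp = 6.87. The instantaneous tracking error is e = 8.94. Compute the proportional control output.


u_P = Kp * e = 6.87 * 8.94 = 61.4178

61.4178


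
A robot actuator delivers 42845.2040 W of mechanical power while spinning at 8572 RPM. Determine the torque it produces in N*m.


omega = 8572 * 2*pi/60 = 897.657741 rad/s
tau = P / omega = 42845.2040 / 897.657741 = 47.7300

47.7300 N*m


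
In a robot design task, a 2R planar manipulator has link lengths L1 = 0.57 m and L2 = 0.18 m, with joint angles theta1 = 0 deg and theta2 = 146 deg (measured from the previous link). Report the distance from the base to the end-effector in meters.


x = L1*cos(th1) + L2*cos(th1+th2) = 0.420773
y = L1*sin(th1) + L2*sin(th1+th2) = 0.100655
d = sqrt(x^2 + y^2) = sqrt(0.177050 + 0.010131) = 0.4326

0.4326 m


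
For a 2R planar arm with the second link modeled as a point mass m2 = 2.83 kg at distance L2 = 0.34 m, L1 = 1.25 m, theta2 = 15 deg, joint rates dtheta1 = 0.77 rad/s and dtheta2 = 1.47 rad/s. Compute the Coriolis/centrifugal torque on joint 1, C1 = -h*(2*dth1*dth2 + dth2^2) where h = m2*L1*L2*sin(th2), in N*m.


h = m2*L1*L2*sin(th2) = 2.83*1.25*0.34*sin(15 deg) = 0.311295
C1 = -h*(2*0.77*1.47 + 1.47^2) = -0.311295*4.4247 = -1.3774

-1.3774 N*m


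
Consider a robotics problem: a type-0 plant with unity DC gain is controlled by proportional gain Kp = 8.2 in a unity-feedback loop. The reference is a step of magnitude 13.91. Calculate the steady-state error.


e_ss = R/(1 + Kp) = 13.91/(1 + 8.2) = 13.91/9.2000 = 1.5120

1.5120


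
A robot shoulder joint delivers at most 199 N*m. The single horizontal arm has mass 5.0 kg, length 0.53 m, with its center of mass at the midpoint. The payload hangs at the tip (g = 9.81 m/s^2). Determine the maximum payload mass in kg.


tau_arm = m_arm*g*(L/2) = 5.0*9.81*0.53/2 = 12.9983 N*m
tau_payload = tau_max - tau_arm = 199 - 12.9983 = 186.0017
m_payload = tau_payload / (g*L) = 186.0017 / (9.81*0.53) = 35.7744

35.7744 kg


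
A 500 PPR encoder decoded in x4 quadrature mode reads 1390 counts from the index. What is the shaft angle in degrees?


angle = counts * 360 / (PPR*4) = 1390 * 360 / 2000 = 250.2000

250.2000 degrees


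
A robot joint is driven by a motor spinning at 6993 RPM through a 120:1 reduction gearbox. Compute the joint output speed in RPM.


omega_joint = omega_motor / N = 6993 / 120 = 58.2750

58.2750 RPM


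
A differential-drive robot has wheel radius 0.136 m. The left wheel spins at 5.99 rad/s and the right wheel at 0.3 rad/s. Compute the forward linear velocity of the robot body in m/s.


v = r*(wR + wL)/2 = 0.136*(0.3 + 5.99)/2 = 0.4277

0.4277 m/s


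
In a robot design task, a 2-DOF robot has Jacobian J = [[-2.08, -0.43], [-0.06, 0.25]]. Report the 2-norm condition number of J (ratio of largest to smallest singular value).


JJ^T eigenvalues: trace(JJ^T) = 4.5774, det(JJ^T) = det(J)^2 = 0.29789764
s_max^2 = (4.5774 + sqrt(19.76100020))/2 = 4.51136733
s_min^2 = (4.5774 - sqrt(19.76100020))/2 = 0.06603267
kappa = s_max/s_min = sqrt(4.51136733/0.06603267) = 8.2656

8.2656


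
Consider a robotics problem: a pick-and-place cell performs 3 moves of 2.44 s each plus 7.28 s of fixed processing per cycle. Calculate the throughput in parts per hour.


T_cycle = 3*2.44 + 7.28 = 14.6000 s
rate = 3600/T = 246.5753

246.5753 parts/hour


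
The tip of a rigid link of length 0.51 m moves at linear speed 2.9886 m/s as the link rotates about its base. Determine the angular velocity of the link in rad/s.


omega = v / L = 2.9886 / 0.51 = 5.8600

5.8600 rad/s


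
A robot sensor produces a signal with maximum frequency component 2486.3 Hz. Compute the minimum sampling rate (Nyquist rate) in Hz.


f_s,min = 2*f_max = 2*2486.3 = 4972.6000

4972.6000 Hz


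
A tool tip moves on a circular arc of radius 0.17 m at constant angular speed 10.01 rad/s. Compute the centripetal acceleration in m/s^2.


a_c = omega^2 * r = 10.01^2 * 0.17 = 17.0340

17.0340 m/s^2


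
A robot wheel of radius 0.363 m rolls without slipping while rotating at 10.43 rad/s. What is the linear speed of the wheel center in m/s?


v = omega * r = 10.43 * 0.363 = 3.7861

3.7861 m/s


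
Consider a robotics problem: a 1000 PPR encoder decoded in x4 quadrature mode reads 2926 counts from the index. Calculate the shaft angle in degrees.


angle = counts * 360 / (PPR*4) = 2926 * 360 / 4000 = 263.3400

263.3400 degrees


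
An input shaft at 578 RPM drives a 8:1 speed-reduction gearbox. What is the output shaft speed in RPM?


omega_out = omega_in / N = 578 / 8 = 72.2500

72.2500 RPM


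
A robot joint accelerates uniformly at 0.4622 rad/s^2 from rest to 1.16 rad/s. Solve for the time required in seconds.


t = delta_omega / alpha = 1.16 / 0.4622 = 2.5097

2.5097 s


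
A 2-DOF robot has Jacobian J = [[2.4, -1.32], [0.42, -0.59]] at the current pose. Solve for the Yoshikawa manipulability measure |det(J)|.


det(J) = 2.4*-0.59 - (-1.32)*(0.42) = -0.8616
|det(J)| = 0.8616

0.8616


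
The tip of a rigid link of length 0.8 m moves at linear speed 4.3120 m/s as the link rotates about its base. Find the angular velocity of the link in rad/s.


omega = v / L = 4.3120 / 0.8 = 5.3900

5.3900 rad/s


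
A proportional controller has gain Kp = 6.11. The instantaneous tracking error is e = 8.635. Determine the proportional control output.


u_P = Kp * e = 6.11 * 8.635 = 52.7599

52.7599


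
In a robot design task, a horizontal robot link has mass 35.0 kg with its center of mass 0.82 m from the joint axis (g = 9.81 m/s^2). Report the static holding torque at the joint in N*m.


tau = m*g*L = 35.0 * 9.81 * 0.82 = 281.5470

281.5470 N*m


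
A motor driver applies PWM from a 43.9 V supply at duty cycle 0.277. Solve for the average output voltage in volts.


V_avg = V_supply * D = 43.9*0.277 = 12.1603

12.1603 V


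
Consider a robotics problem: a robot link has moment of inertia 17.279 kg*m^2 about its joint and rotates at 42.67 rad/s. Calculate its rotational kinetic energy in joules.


KE = (1/2)*I*omega^2 = 0.5*17.279*42.67^2 = 15730.1873

15730.1873 J


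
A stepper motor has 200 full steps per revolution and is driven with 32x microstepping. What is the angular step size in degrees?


step = 360/(200*32) = 360/6400 = 0.0563

0.0563 degrees


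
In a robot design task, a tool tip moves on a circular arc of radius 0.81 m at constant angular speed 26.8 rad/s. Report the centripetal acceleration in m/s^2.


a_c = omega^2 * r = 26.8^2 * 0.81 = 581.7744

581.7744 m/s^2


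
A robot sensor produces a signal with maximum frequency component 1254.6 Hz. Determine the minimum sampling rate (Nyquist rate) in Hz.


f_s,min = 2*f_max = 2*1254.6 = 2509.2000

2509.2000 Hz


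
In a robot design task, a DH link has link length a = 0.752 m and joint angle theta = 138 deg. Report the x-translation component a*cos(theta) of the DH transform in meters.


a*cos(theta) = 0.752*cos(138 deg) = -0.5588

-0.5588 m


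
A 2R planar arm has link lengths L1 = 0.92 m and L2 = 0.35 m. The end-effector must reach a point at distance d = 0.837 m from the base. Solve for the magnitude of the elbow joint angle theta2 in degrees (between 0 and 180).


cos(th2) = (d^2 - L1^2 - L2^2)/(2*L1*L2) = (0.837^2 - 0.92^2 - 0.35^2)/(2*0.92*0.35) = -0.41666304
th2 = acos(-0.41666304) = 114.6241 deg

114.6241 degrees


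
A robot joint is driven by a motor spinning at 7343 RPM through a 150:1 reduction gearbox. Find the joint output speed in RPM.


omega_joint = omega_motor / N = 7343 / 150 = 48.9533

48.9533 RPM


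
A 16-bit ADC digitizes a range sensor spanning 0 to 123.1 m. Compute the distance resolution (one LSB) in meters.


res = range / 2^n = 123.1/2^16 = 123.1/65536 = 0.0019

0.0019 m


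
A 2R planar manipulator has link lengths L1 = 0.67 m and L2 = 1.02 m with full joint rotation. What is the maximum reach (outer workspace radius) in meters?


r_max = L1 + L2 = 0.67 + 1.02 = 1.6900

1.6900 m


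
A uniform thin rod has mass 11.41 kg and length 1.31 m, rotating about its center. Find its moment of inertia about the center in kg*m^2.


I = (1/12)*m*L^2 = (1/12)*11.41*1.31^2 = 1.6317

1.6317 kg*m^2


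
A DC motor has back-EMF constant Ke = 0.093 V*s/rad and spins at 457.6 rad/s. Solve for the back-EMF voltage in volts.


V_emf = Ke * omega = 0.093*457.6 = 42.5568

42.5568 V


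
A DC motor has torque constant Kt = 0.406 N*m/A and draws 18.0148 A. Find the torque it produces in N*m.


tau = Kt * I = 0.406*18.0148 = 7.3140

7.3140 N*m


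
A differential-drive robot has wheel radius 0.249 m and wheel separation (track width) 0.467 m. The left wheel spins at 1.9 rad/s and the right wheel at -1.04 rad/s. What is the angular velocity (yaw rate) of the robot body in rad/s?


omega = r*(wR - wL)/L = 0.249*(-1.04 - (1.9))/0.467 = -1.5676

-1.5676 rad/s


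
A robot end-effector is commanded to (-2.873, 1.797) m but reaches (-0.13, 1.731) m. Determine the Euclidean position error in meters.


dx = -0.13 - (-2.873) = 2.7430, dy = 1.731 - (1.797) = -0.0660
err = sqrt(7.524049 + 0.004356) = 2.7438

2.7438 m


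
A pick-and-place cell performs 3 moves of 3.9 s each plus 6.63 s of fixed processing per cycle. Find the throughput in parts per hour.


T_cycle = 3*3.9 + 6.63 = 18.3300 s
rate = 3600/T = 196.3993

196.3993 parts/hour


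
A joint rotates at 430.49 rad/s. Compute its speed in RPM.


RPM = 430.49 * 60/(2*pi) = 4110.8767

4110.8767 RPM


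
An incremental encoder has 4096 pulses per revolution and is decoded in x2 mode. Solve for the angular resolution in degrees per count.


resolution = 360 / (PPR * 2) = 360 / 8192 = 0.0439

0.0439 degrees


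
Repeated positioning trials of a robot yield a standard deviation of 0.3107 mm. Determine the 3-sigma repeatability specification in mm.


repeatability = 3*sigma = 3*0.3107 = 0.9321

0.9321 mm


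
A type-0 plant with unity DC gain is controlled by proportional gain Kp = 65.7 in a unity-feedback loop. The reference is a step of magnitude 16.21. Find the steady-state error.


e_ss = R/(1 + Kp) = 16.21/(1 + 65.7) = 16.21/66.7000 = 0.2430

0.2430


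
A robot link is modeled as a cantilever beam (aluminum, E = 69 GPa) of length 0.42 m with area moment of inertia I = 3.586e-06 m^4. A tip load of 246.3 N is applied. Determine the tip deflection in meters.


delta = F*L^3/(3*E*I) = 246.3*0.42^3/(3*6.900e+10*3.586e-06)
      = 18.2478744/742302 = 2.4583e-05

2.4583e-05 m


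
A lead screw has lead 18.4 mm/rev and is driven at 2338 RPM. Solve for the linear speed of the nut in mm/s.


v = lead * (RPM/60) = 18.4*2338/60 = 716.9867

716.9867 mm/s


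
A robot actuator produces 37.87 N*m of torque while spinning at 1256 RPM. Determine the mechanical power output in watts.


omega = 1256 * 2*pi/60 = 131.528012 rad/s
P = tau * omega = 37.87 * 131.528012 = 4980.9658

4980.9658 W


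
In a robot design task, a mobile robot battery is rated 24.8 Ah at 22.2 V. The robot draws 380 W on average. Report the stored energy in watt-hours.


E = capacity * V = 24.8*22.2 = 550.5600

550.5600 Wh


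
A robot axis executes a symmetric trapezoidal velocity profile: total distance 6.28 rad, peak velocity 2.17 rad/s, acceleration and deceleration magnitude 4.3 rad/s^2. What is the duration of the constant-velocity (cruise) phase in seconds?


t_acc = v/a = 0.504651 s, d_acc = v^2/(2a) = 0.547547 rad each
d_cruise = 6.28 - 2*0.547547 = 5.184906 rad
t_cruise = d_cruise/v = 5.184906/2.17 = 2.3894

2.3894 s


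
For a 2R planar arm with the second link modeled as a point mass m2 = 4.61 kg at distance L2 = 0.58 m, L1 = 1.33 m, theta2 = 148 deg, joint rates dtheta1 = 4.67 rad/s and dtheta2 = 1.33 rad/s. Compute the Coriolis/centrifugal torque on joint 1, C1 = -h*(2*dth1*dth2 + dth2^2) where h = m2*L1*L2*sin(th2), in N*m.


h = m2*L1*L2*sin(th2) = 4.61*1.33*0.58*sin(148 deg) = 1.884475
C1 = -h*(2*4.67*1.33 + 1.33^2) = -1.884475*14.1911 = -26.7428

-26.7428 N*m


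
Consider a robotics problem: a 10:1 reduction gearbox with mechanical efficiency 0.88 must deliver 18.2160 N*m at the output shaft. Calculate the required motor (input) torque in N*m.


tau_in = tau_out / (N * eta) = 18.2160 / (10 * 0.88) = 2.0700

2.0700 N*m


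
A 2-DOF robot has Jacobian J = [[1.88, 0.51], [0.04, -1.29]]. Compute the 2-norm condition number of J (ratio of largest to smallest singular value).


JJ^T eigenvalues: trace(JJ^T) = 5.4602, det(JJ^T) = det(J)^2 = 5.98095936
s_max^2 = (5.4602 + sqrt(5.88994660))/2 = 3.94356061
s_min^2 = (5.4602 - sqrt(5.88994660))/2 = 1.51663939
kappa = s_max/s_min = sqrt(3.94356061/1.51663939) = 1.6125

1.6125


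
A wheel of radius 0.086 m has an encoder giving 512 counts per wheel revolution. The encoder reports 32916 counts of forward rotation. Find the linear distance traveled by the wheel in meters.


revs = 32916/512 = 64.289062
d = revs * 2*pi*r = 64.289062 * 2*pi*0.086 = 34.7388

34.7388 m


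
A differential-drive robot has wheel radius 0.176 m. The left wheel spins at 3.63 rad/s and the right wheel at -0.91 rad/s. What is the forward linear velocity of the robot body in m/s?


v = r*(wR + wL)/2 = 0.176*(-0.91 + 3.63)/2 = 0.2394

0.2394 m/s


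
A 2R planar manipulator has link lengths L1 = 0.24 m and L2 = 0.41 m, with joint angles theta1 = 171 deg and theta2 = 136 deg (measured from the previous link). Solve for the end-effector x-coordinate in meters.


x = L1*cos(th1) + L2*cos(th1+th2) = 0.24*cos(171 deg) + 0.41*cos(307 deg) = 0.0097

0.0097 m


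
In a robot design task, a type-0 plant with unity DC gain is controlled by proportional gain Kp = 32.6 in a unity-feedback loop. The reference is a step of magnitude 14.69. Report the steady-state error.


e_ss = R/(1 + Kp) = 14.69/(1 + 32.6) = 14.69/33.6000 = 0.4372

0.4372


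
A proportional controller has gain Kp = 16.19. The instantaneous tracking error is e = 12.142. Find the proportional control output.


u_P = Kp * e = 16.19 * 12.142 = 196.5790

196.5790


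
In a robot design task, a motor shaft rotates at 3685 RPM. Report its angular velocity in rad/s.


omega = 3685 * 2*pi/60 = 385.8923

385.8923 rad/s


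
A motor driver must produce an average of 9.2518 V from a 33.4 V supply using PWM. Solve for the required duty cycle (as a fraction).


D = V_avg/V_supply = 9.2518/33.4 = 0.2770

0.2770


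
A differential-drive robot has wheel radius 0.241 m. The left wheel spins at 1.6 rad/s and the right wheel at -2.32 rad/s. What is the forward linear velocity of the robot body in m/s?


v = r*(wR + wL)/2 = 0.241*(-2.32 + 1.6)/2 = -0.0868

-0.0868 m/s


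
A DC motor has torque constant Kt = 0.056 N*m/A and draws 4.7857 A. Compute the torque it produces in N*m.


tau = Kt * I = 0.056*4.7857 = 0.2680

0.2680 N*m


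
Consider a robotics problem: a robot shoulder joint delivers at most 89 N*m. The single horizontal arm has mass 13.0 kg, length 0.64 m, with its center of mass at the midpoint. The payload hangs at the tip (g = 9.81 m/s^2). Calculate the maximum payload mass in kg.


tau_arm = m_arm*g*(L/2) = 13.0*9.81*0.64/2 = 40.8096 N*m
tau_payload = tau_max - tau_arm = 89 - 40.8096 = 48.1904
m_payload = tau_payload / (g*L) = 48.1904 / (9.81*0.64) = 7.6756

7.6756 kg


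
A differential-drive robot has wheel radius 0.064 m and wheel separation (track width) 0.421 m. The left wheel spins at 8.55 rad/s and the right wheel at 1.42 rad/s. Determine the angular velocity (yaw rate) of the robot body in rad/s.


omega = r*(wR - wL)/L = 0.064*(1.42 - (8.55))/0.421 = -1.0839

-1.0839 rad/s


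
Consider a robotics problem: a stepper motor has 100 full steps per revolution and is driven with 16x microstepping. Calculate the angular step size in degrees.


step = 360/(100*16) = 360/1600 = 0.2250

0.2250 degrees


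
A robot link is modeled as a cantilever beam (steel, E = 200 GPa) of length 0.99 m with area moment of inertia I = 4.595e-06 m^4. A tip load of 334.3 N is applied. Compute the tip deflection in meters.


delta = F*L^3/(3*E*I) = 334.3*0.99^3/(3*2.000e+11*4.595e-06)
      = 324.3709557/2757000 = 1.1765e-04

1.1765e-04 m


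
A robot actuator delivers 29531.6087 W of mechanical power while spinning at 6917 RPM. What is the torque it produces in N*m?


omega = 6917 * 2*pi/60 = 724.346546 rad/s
tau = P / omega = 29531.6087 / 724.346546 = 40.7700

40.7700 N*m


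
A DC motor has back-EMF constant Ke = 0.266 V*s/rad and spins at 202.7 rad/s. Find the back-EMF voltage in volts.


V_emf = Ke * omega = 0.266*202.7 = 53.9182

53.9182 V
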